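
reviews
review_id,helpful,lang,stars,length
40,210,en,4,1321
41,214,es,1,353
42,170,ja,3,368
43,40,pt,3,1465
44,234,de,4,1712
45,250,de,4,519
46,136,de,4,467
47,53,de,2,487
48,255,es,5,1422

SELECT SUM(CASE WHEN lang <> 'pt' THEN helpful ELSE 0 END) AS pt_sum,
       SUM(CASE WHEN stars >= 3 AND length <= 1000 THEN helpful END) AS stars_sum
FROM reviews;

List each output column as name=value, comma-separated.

[pt_sum: lang <> 'pt']
review_id=40: ✓ → 210
review_id=41: ✓ → 214
review_id=42: ✓ → 170
review_id=43: ✗
review_id=44: ✓ → 234
review_id=45: ✓ → 250
review_id=46: ✓ → 136
review_id=47: ✓ → 53
review_id=48: ✓ → 255
pt_sum = 210 + 214 + 170 + 234 + 250 + 136 + 53 + 255 = 1522
—
[stars_sum: stars >= 3 AND length <= 1000]
review_id=40: ✗
review_id=41: ✗
review_id=42: ✓ → 170
review_id=43: ✗
review_id=44: ✗
review_id=45: ✓ → 250
review_id=46: ✓ → 136
review_id=47: ✗
review_id=48: ✗
stars_sum = 170 + 250 + 136 = 556

pt_sum=1522, stars_sum=556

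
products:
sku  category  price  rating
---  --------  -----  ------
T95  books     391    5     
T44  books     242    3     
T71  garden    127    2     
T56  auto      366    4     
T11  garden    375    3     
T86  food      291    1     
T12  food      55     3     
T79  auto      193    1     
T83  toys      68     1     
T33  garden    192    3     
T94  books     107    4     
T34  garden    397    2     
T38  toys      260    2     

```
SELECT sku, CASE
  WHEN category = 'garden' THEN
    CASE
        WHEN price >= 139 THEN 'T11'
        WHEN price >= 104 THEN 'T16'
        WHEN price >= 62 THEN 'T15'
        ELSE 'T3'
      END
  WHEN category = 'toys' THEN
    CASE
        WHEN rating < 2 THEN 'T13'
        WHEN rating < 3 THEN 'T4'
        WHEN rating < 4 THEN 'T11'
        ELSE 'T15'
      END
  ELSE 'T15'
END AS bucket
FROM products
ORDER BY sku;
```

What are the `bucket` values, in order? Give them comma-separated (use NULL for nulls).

T11, T15, T11, T11, T4, T15, T15, T16, T15, T13, T15, T15, T15

sku=T11: category='garden' → inner[price >= 139] → T11
sku=T12: category='food' → outer ELSE → T15
sku=T33: category='garden' → inner[price >= 139] → T11
sku=T34: category='garden' → inner[price >= 139] → T11
sku=T38: category='toys' → inner[rating < 3] → T4
sku=T44: category='books' → outer ELSE → T15
sku=T56: category='auto' → outer ELSE → T15
sku=T71: category='garden' → inner[price >= 104] → T16
sku=T79: category='auto' → outer ELSE → T15
sku=T83: category='toys' → inner[rating < 2] → T13
sku=T86: category='food' → outer ELSE → T15
sku=T94: category='books' → outer ELSE → T15
sku=T95: category='books' → outer ELSE → T15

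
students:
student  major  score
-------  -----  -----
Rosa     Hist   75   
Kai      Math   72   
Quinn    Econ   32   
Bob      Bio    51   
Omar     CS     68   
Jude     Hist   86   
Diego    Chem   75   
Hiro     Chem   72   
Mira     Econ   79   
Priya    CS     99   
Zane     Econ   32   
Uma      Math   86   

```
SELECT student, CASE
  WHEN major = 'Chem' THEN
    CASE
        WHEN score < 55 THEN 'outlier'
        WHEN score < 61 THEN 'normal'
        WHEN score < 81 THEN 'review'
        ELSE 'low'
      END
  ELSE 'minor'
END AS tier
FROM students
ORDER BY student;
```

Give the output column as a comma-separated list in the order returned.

student=Bob: major='Bio' → outer ELSE → minor
student=Diego: major='Chem' → inner[score < 81] → review
student=Hiro: major='Chem' → inner[score < 81] → review
student=Jude: major='Hist' → outer ELSE → minor
student=Kai: major='Math' → outer ELSE → minor
student=Mira: major='Econ' → outer ELSE → minor
student=Omar: major='CS' → outer ELSE → minor
student=Priya: major='CS' → outer ELSE → minor
student=Quinn: major='Econ' → outer ELSE → minor
student=Rosa: major='Hist' → outer ELSE → minor
student=Uma: major='Math' → outer ELSE → minor
student=Zane: major='Econ' → outer ELSE → minor

minor, review, review, minor, minor, minor, minor, minor, minor, minor, minor, minor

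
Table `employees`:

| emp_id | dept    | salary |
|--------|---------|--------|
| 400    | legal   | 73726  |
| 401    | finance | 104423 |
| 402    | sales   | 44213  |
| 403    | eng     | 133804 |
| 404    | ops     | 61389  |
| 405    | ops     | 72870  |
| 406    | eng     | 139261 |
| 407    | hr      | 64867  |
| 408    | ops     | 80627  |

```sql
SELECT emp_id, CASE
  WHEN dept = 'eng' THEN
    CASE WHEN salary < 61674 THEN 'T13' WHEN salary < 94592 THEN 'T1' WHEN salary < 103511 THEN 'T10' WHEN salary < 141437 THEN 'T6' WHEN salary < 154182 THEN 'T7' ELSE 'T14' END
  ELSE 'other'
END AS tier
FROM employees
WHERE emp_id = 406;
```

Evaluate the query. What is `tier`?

T6

emp_id = 406: dept=eng, salary=139261.
dept='eng' → inner[salary < 141437] → T6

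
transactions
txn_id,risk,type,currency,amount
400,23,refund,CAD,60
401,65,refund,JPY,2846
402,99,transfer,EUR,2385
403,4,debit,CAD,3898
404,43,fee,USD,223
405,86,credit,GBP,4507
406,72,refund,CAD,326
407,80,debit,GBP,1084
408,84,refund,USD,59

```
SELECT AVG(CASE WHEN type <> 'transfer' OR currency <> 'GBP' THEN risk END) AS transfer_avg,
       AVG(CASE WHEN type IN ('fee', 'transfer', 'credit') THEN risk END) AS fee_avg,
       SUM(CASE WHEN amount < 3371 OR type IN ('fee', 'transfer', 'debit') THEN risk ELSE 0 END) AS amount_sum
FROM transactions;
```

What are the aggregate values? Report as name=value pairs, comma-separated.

[transfer_avg: type <> 'transfer' OR currency <> 'GBP']
txn_id=400: ✓ → 23
txn_id=401: ✓ → 65
txn_id=402: ✓ → 99
txn_id=403: ✓ → 4
txn_id=404: ✓ → 43
txn_id=405: ✓ → 86
txn_id=406: ✓ → 72
txn_id=407: ✓ → 80
txn_id=408: ✓ → 84
transfer_avg = (23 + 65 + 99 + 4 + 43 + 86 + 72 + 80 + 84) / 9 = 61.7777777778
—
[fee_avg: type IN ('fee', 'transfer', 'credit')]
txn_id=400: ✗
txn_id=401: ✗
txn_id=402: ✓ → 99
txn_id=403: ✗
txn_id=404: ✓ → 43
txn_id=405: ✓ → 86
txn_id=406: ✗
txn_id=407: ✗
txn_id=408: ✗
fee_avg = (99 + 43 + 86) / 3 = 76
—
[amount_sum: amount < 3371 OR type IN ('fee', 'transfer', 'debit')]
txn_id=400: ✓ → 23
txn_id=401: ✓ → 65
txn_id=402: ✓ → 99
txn_id=403: ✓ → 4
txn_id=404: ✓ → 43
txn_id=405: ✗
txn_id=406: ✓ → 72
txn_id=407: ✓ → 80
txn_id=408: ✓ → 84
amount_sum = 23 + 65 + 99 + 4 + 43 + 72 + 80 + 84 = 470

transfer_avg=61.7777777778, fee_avg=76, amount_sum=470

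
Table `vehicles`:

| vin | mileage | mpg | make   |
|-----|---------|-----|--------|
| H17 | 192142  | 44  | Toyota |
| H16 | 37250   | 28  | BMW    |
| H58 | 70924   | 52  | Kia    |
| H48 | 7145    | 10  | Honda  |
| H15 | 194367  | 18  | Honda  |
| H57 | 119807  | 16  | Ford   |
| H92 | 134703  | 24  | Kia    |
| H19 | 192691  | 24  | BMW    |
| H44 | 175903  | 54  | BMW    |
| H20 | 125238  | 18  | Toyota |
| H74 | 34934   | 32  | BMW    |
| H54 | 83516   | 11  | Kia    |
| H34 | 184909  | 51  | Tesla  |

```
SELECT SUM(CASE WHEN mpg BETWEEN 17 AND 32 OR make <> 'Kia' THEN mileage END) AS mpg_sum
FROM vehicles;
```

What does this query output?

1399089

vin=H17: ✓ → 192142
vin=H16: ✓ → 37250
vin=H58: ✗
vin=H48: ✓ → 7145
vin=H15: ✓ → 194367
vin=H57: ✓ → 119807
vin=H92: ✓ → 134703
vin=H19: ✓ → 192691
vin=H44: ✓ → 175903
vin=H20: ✓ → 125238
vin=H74: ✓ → 34934
vin=H54: ✗
vin=H34: ✓ → 184909
mpg_sum = 192142 + 37250 + 7145 + 194367 + 119807 + 134703 + 192691 + 175903 + 125238 + 34934 + 184909 = 1399089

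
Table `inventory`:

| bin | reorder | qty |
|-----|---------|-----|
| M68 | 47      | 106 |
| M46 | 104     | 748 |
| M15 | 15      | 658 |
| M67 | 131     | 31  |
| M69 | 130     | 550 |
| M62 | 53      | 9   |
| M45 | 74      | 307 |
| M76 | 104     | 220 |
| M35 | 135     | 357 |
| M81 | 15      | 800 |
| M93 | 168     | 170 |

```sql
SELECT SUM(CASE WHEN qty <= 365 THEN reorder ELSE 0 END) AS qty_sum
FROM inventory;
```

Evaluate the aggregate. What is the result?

712

bin=M68: ✓ → 47
bin=M46: ✗
bin=M15: ✗
bin=M67: ✓ → 131
bin=M69: ✗
bin=M62: ✓ → 53
bin=M45: ✓ → 74
bin=M76: ✓ → 104
bin=M35: ✓ → 135
bin=M81: ✗
bin=M93: ✓ → 168
qty_sum = 47 + 131 + 53 + 74 + 104 + 135 + 168 = 712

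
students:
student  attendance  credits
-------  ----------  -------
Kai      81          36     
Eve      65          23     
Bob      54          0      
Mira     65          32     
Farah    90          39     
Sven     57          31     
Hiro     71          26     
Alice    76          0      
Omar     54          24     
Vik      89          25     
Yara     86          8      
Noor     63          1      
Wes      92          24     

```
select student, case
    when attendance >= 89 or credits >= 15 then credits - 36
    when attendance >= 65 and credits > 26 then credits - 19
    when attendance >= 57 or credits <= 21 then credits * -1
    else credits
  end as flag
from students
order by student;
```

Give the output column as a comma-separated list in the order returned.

0, 0, -13, 3, -10, 0, -4, -1, -12, -5, -11, -12, -8

student=Alice: attendance >= 57 or credits <= 21 → 0
student=Bob: attendance >= 57 or credits <= 21 → 0
student=Eve: attendance >= 89 or credits >= 15 → -13
student=Farah: attendance >= 89 or credits >= 15 → 3
student=Hiro: attendance >= 89 or credits >= 15 → -10
student=Kai: attendance >= 89 or credits >= 15 → 0
student=Mira: attendance >= 89 or credits >= 15 → -4
student=Noor: attendance >= 57 or credits <= 21 → -1
student=Omar: attendance >= 89 or credits >= 15 → -12
student=Sven: attendance >= 89 or credits >= 15 → -5
student=Vik: attendance >= 89 or credits >= 15 → -11
student=Wes: attendance >= 89 or credits >= 15 → -12
student=Yara: attendance >= 57 or credits <= 21 → -8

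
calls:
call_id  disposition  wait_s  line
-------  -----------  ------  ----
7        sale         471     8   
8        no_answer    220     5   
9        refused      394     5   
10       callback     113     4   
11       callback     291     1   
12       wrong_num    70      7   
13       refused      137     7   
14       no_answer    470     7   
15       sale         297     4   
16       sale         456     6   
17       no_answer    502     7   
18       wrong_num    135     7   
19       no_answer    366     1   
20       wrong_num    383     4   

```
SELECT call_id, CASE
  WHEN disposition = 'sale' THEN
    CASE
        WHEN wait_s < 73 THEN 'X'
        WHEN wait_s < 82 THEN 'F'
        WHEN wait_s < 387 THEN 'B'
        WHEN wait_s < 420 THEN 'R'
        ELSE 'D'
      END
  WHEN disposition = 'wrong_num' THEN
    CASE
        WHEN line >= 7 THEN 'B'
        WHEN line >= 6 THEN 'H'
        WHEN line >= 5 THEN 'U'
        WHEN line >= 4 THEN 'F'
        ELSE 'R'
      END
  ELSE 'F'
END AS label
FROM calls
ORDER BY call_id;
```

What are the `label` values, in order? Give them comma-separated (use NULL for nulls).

D, F, F, F, F, B, F, F, B, D, F, B, F, F

call_id=7: disposition='sale' → inner[ELSE] → D
call_id=8: disposition='no_answer' → outer ELSE → F
call_id=9: disposition='refused' → outer ELSE → F
call_id=10: disposition='callback' → outer ELSE → F
call_id=11: disposition='callback' → outer ELSE → F
call_id=12: disposition='wrong_num' → inner[line >= 7] → B
call_id=13: disposition='refused' → outer ELSE → F
call_id=14: disposition='no_answer' → outer ELSE → F
call_id=15: disposition='sale' → inner[wait_s < 387] → B
call_id=16: disposition='sale' → inner[ELSE] → D
call_id=17: disposition='no_answer' → outer ELSE → F
call_id=18: disposition='wrong_num' → inner[line >= 7] → B
call_id=19: disposition='no_answer' → outer ELSE → F
call_id=20: disposition='wrong_num' → inner[line >= 4] → F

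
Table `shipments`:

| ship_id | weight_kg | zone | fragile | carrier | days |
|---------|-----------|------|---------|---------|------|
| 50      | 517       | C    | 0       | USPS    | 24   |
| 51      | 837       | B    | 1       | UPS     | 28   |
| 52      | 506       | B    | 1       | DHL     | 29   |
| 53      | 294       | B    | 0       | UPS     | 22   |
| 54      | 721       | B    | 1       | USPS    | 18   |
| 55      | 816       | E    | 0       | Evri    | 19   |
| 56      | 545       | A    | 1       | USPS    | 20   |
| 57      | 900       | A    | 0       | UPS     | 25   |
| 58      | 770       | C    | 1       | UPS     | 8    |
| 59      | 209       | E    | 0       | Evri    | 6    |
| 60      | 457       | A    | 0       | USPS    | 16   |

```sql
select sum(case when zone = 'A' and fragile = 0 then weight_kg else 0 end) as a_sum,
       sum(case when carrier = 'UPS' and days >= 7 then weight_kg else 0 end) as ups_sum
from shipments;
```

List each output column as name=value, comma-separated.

a_sum=1357, ups_sum=2801

[a_sum: zone = 'A' and fragile = 0]
ship_id=50: ✗
ship_id=51: ✗
ship_id=52: ✗
ship_id=53: ✗
ship_id=54: ✗
ship_id=55: ✗
ship_id=56: ✗
ship_id=57: ✓ → 900
ship_id=58: ✗
ship_id=59: ✗
ship_id=60: ✓ → 457
a_sum = 900 + 457 = 1357
—
[ups_sum: carrier = 'UPS' and days >= 7]
ship_id=50: ✗
ship_id=51: ✓ → 837
ship_id=52: ✗
ship_id=53: ✓ → 294
ship_id=54: ✗
ship_id=55: ✗
ship_id=56: ✗
ship_id=57: ✓ → 900
ship_id=58: ✓ → 770
ship_id=59: ✗
ship_id=60: ✗
ups_sum = 837 + 294 + 900 + 770 = 2801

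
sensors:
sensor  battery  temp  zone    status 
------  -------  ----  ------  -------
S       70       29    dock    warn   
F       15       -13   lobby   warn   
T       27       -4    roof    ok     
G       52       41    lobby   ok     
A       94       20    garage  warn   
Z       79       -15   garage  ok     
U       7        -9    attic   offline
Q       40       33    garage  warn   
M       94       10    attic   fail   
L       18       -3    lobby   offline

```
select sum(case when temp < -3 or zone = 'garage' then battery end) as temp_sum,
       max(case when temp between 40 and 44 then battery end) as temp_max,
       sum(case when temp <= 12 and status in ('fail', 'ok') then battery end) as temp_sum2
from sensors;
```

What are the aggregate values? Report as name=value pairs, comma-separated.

[temp_sum: temp < -3 or zone = 'garage']
sensor=S: ✗
sensor=F: ✓ → 15
sensor=T: ✓ → 27
sensor=G: ✗
sensor=A: ✓ → 94
sensor=Z: ✓ → 79
sensor=U: ✓ → 7
sensor=Q: ✓ → 40
sensor=M: ✗
sensor=L: ✗
temp_sum = 15 + 27 + 94 + 79 + 7 + 40 = 262
—
[temp_max: temp between 40 and 44]
sensor=S: ✗
sensor=F: ✗
sensor=T: ✗
sensor=G: ✓ → 52
sensor=A: ✗
sensor=Z: ✗
sensor=U: ✗
sensor=Q: ✗
sensor=M: ✗
sensor=L: ✗
temp_max = MAX(52) = 52
—
[temp_sum2: temp <= 12 and status in ('fail', 'ok')]
sensor=S: ✗
sensor=F: ✗
sensor=T: ✓ → 27
sensor=G: ✗
sensor=A: ✗
sensor=Z: ✓ → 79
sensor=U: ✗
sensor=Q: ✗
sensor=M: ✓ → 94
sensor=L: ✗
temp_sum2 = 27 + 79 + 94 = 200

temp_sum=262, temp_max=52, temp_sum2=200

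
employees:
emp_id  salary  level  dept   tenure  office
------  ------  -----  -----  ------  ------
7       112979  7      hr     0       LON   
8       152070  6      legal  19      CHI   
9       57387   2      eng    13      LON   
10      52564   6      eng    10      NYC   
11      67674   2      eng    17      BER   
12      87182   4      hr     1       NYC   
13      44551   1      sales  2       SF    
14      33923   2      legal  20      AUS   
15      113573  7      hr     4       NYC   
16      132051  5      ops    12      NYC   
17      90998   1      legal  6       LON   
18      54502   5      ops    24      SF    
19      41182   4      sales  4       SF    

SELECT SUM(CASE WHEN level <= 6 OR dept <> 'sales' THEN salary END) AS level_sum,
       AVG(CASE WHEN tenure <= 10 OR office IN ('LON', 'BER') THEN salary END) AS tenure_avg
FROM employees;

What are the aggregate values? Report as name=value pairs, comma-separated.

[level_sum: level <= 6 OR dept <> 'sales']
emp_id=7: ✓ → 112979
emp_id=8: ✓ → 152070
emp_id=9: ✓ → 57387
emp_id=10: ✓ → 52564
emp_id=11: ✓ → 67674
emp_id=12: ✓ → 87182
emp_id=13: ✓ → 44551
emp_id=14: ✓ → 33923
emp_id=15: ✓ → 113573
emp_id=16: ✓ → 132051
emp_id=17: ✓ → 90998
emp_id=18: ✓ → 54502
emp_id=19: ✓ → 41182
level_sum = 112979 + 152070 + 57387 + 52564 + 67674 + 87182 + 44551 + 33923 + 113573 + 132051 + 90998 + 54502 + 41182 = 1040636
—
[tenure_avg: tenure <= 10 OR office IN ('LON', 'BER')]
emp_id=7: ✓ → 112979
emp_id=8: ✗
emp_id=9: ✓ → 57387
emp_id=10: ✓ → 52564
emp_id=11: ✓ → 67674
emp_id=12: ✓ → 87182
emp_id=13: ✓ → 44551
emp_id=14: ✗
emp_id=15: ✓ → 113573
emp_id=16: ✗
emp_id=17: ✓ → 90998
emp_id=18: ✗
emp_id=19: ✓ → 41182
tenure_avg = (112979 + 57387 + 52564 + 67674 + 87182 + 44551 + 113573 + 90998 + 41182) / 9 = 74232.2222222222

level_sum=1040636, tenure_avg=74232.2222222222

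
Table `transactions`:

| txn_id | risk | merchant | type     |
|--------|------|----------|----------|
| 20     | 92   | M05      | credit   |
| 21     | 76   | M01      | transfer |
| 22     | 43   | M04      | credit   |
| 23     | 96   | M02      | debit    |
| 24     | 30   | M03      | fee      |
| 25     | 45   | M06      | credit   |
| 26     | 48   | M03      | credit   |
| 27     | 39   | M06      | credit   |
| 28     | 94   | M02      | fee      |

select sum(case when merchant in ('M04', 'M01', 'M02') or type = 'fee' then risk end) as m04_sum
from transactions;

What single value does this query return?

339

txn_id=20: ✗
txn_id=21: ✓ → 76
txn_id=22: ✓ → 43
txn_id=23: ✓ → 96
txn_id=24: ✓ → 30
txn_id=25: ✗
txn_id=26: ✗
txn_id=27: ✗
txn_id=28: ✓ → 94
m04_sum = 76 + 43 + 96 + 30 + 94 = 339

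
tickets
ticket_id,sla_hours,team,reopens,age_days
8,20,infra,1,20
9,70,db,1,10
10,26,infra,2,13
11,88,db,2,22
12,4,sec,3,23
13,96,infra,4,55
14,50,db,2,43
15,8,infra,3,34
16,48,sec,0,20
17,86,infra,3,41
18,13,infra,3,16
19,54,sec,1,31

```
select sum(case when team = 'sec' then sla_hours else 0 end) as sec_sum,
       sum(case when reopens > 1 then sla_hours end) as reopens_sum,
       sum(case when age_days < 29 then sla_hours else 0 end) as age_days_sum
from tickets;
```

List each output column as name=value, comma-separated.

[sec_sum: team = 'sec']
ticket_id=8: ✗
ticket_id=9: ✗
ticket_id=10: ✗
ticket_id=11: ✗
ticket_id=12: ✓ → 4
ticket_id=13: ✗
ticket_id=14: ✗
ticket_id=15: ✗
ticket_id=16: ✓ → 48
ticket_id=17: ✗
ticket_id=18: ✗
ticket_id=19: ✓ → 54
sec_sum = 4 + 48 + 54 = 106
—
[reopens_sum: reopens > 1]
ticket_id=8: ✗
ticket_id=9: ✗
ticket_id=10: ✓ → 26
ticket_id=11: ✓ → 88
ticket_id=12: ✓ → 4
ticket_id=13: ✓ → 96
ticket_id=14: ✓ → 50
ticket_id=15: ✓ → 8
ticket_id=16: ✗
ticket_id=17: ✓ → 86
ticket_id=18: ✓ → 13
ticket_id=19: ✗
reopens_sum = 26 + 88 + 4 + 96 + 50 + 8 + 86 + 13 = 371
—
[age_days_sum: age_days < 29]
ticket_id=8: ✓ → 20
ticket_id=9: ✓ → 70
ticket_id=10: ✓ → 26
ticket_id=11: ✓ → 88
ticket_id=12: ✓ → 4
ticket_id=13: ✗
ticket_id=14: ✗
ticket_id=15: ✗
ticket_id=16: ✓ → 48
ticket_id=17: ✗
ticket_id=18: ✓ → 13
ticket_id=19: ✗
age_days_sum = 20 + 70 + 26 + 88 + 4 + 48 + 13 = 269

sec_sum=106, reopens_sum=371, age_days_sum=269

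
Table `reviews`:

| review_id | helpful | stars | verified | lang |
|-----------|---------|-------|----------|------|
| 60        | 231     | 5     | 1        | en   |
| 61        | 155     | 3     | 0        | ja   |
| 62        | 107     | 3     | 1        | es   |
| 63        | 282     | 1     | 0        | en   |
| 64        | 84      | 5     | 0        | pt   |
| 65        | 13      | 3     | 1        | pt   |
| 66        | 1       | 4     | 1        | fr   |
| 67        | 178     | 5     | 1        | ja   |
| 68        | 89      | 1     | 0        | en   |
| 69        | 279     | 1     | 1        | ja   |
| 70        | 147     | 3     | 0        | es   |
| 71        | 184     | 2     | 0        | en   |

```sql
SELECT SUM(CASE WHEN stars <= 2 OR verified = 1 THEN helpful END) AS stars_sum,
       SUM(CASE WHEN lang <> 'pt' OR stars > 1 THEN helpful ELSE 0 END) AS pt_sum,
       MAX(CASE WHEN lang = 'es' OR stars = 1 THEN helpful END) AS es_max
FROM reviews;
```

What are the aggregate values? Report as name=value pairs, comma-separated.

[stars_sum: stars <= 2 OR verified = 1]
review_id=60: ✓ → 231
review_id=61: ✗
review_id=62: ✓ → 107
review_id=63: ✓ → 282
review_id=64: ✗
review_id=65: ✓ → 13
review_id=66: ✓ → 1
review_id=67: ✓ → 178
review_id=68: ✓ → 89
review_id=69: ✓ → 279
review_id=70: ✗
review_id=71: ✓ → 184
stars_sum = 231 + 107 + 282 + 13 + 1 + 178 + 89 + 279 + 184 = 1364
—
[pt_sum: lang <> 'pt' OR stars > 1]
review_id=60: ✓ → 231
review_id=61: ✓ → 155
review_id=62: ✓ → 107
review_id=63: ✓ → 282
review_id=64: ✓ → 84
review_id=65: ✓ → 13
review_id=66: ✓ → 1
review_id=67: ✓ → 178
review_id=68: ✓ → 89
review_id=69: ✓ → 279
review_id=70: ✓ → 147
review_id=71: ✓ → 184
pt_sum = 231 + 155 + 107 + 282 + 84 + 13 + 1 + 178 + 89 + 279 + 147 + 184 = 1750
—
[es_max: lang = 'es' OR stars = 1]
review_id=60: ✗
review_id=61: ✗
review_id=62: ✓ → 107
review_id=63: ✓ → 282
review_id=64: ✗
review_id=65: ✗
review_id=66: ✗
review_id=67: ✗
review_id=68: ✓ → 89
review_id=69: ✓ → 279
review_id=70: ✓ → 147
review_id=71: ✗
es_max = MAX(107, 282, 89, 279, 147) = 282

stars_sum=1364, pt_sum=1750, es_max=282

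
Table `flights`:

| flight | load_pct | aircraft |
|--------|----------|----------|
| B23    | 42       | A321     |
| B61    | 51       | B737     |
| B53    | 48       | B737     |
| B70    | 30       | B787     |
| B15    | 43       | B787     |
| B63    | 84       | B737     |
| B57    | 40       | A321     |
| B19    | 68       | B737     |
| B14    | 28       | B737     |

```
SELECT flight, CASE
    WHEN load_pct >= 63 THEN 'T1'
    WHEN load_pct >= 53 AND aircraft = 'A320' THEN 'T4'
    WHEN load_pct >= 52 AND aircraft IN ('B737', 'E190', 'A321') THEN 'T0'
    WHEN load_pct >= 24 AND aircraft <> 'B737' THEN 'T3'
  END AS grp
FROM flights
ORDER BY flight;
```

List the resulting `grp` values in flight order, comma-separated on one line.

NULL, T3, T1, T3, NULL, T3, NULL, T1, T3

flight=B14: (no match → NULL) → NULL
flight=B15: load_pct >= 24 AND aircraft <> 'B737' → T3
flight=B19: load_pct >= 63 → T1
flight=B23: load_pct >= 24 AND aircraft <> 'B737' → T3
flight=B53: (no match → NULL) → NULL
flight=B57: load_pct >= 24 AND aircraft <> 'B737' → T3
flight=B61: (no match → NULL) → NULL
flight=B63: load_pct >= 63 → T1
flight=B70: load_pct >= 24 AND aircraft <> 'B737' → T3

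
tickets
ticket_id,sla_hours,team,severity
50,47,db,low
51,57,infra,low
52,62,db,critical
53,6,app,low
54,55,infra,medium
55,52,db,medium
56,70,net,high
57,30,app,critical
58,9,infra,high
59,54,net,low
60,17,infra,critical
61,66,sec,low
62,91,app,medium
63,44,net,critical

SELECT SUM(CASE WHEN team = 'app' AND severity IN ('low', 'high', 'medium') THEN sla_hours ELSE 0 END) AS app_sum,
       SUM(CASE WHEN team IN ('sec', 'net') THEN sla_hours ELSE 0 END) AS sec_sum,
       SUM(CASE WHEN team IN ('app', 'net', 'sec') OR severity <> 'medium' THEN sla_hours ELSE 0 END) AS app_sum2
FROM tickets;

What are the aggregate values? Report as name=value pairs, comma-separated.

[app_sum: team = 'app' AND severity IN ('low', 'high', 'medium')]
ticket_id=50: ✗
ticket_id=51: ✗
ticket_id=52: ✗
ticket_id=53: ✓ → 6
ticket_id=54: ✗
ticket_id=55: ✗
ticket_id=56: ✗
ticket_id=57: ✗
ticket_id=58: ✗
ticket_id=59: ✗
ticket_id=60: ✗
ticket_id=61: ✗
ticket_id=62: ✓ → 91
ticket_id=63: ✗
app_sum = 6 + 91 = 97
—
[sec_sum: team IN ('sec', 'net')]
ticket_id=50: ✗
ticket_id=51: ✗
ticket_id=52: ✗
ticket_id=53: ✗
ticket_id=54: ✗
ticket_id=55: ✗
ticket_id=56: ✓ → 70
ticket_id=57: ✗
ticket_id=58: ✗
ticket_id=59: ✓ → 54
ticket_id=60: ✗
ticket_id=61: ✓ → 66
ticket_id=62: ✗
ticket_id=63: ✓ → 44
sec_sum = 70 + 54 + 66 + 44 = 234
—
[app_sum2: team IN ('app', 'net', 'sec') OR severity <> 'medium']
ticket_id=50: ✓ → 47
ticket_id=51: ✓ → 57
ticket_id=52: ✓ → 62
ticket_id=53: ✓ → 6
ticket_id=54: ✗
ticket_id=55: ✗
ticket_id=56: ✓ → 70
ticket_id=57: ✓ → 30
ticket_id=58: ✓ → 9
ticket_id=59: ✓ → 54
ticket_id=60: ✓ → 17
ticket_id=61: ✓ → 66
ticket_id=62: ✓ → 91
ticket_id=63: ✓ → 44
app_sum2 = 47 + 57 + 62 + 6 + 70 + 30 + 9 + 54 + 17 + 66 + 91 + 44 = 553

app_sum=97, sec_sum=234, app_sum2=553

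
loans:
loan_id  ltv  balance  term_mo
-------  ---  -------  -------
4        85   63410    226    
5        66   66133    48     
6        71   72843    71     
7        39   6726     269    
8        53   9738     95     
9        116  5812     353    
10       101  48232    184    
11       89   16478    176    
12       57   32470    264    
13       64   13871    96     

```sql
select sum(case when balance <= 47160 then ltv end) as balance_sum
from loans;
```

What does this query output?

loan_id=4: ✗
loan_id=5: ✗
loan_id=6: ✗
loan_id=7: ✓ → 39
loan_id=8: ✓ → 53
loan_id=9: ✓ → 116
loan_id=10: ✗
loan_id=11: ✓ → 89
loan_id=12: ✓ → 57
loan_id=13: ✓ → 64
balance_sum = 39 + 53 + 116 + 89 + 57 + 64 = 418

418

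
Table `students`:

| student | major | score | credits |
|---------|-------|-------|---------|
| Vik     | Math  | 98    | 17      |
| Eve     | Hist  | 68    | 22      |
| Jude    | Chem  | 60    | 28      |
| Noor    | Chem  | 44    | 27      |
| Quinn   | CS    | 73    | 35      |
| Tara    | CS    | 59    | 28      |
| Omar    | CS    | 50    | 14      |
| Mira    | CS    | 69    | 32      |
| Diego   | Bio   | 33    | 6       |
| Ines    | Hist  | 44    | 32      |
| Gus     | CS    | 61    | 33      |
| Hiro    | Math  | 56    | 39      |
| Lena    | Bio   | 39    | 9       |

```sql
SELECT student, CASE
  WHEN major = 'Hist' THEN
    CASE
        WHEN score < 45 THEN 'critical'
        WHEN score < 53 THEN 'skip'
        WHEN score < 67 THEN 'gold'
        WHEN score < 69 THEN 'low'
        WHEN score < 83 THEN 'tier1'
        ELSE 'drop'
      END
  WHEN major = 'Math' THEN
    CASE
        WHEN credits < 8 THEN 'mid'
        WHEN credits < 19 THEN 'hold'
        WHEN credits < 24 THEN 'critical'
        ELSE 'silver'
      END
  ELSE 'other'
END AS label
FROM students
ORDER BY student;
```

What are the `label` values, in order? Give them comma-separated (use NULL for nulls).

student=Diego: major='Bio' → outer ELSE → other
student=Eve: major='Hist' → inner[score < 69] → low
student=Gus: major='CS' → outer ELSE → other
student=Hiro: major='Math' → inner[ELSE] → silver
student=Ines: major='Hist' → inner[score < 45] → critical
student=Jude: major='Chem' → outer ELSE → other
student=Lena: major='Bio' → outer ELSE → other
student=Mira: major='CS' → outer ELSE → other
student=Noor: major='Chem' → outer ELSE → other
student=Omar: major='CS' → outer ELSE → other
student=Quinn: major='CS' → outer ELSE → other
student=Tara: major='CS' → outer ELSE → other
student=Vik: major='Math' → inner[credits < 19] → hold

other, low, other, silver, critical, other, other, other, other, other, other, other, hold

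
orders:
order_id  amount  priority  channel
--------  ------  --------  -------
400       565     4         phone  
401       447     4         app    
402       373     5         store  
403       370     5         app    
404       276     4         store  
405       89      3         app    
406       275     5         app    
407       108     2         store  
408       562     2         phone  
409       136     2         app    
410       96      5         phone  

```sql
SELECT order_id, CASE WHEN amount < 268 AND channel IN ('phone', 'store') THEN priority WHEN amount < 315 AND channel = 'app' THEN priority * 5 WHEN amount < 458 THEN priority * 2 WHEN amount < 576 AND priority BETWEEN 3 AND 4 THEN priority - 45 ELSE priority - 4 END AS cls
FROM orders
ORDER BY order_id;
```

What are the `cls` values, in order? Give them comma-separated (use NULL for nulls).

-41, 8, 10, 10, 8, 15, 25, 2, -2, 10, 5

order_id=400: amount < 576 AND priority BETWEEN 3 AND 4 → -41
order_id=401: amount < 458 → 8
order_id=402: amount < 458 → 10
order_id=403: amount < 458 → 10
order_id=404: amount < 458 → 8
order_id=405: amount < 315 AND channel = 'app' → 15
order_id=406: amount < 315 AND channel = 'app' → 25
order_id=407: amount < 268 AND channel IN ('phone', 'store') → 2
order_id=408: ELSE → -2
order_id=409: amount < 315 AND channel = 'app' → 10
order_id=410: amount < 268 AND channel IN ('phone', 'store') → 5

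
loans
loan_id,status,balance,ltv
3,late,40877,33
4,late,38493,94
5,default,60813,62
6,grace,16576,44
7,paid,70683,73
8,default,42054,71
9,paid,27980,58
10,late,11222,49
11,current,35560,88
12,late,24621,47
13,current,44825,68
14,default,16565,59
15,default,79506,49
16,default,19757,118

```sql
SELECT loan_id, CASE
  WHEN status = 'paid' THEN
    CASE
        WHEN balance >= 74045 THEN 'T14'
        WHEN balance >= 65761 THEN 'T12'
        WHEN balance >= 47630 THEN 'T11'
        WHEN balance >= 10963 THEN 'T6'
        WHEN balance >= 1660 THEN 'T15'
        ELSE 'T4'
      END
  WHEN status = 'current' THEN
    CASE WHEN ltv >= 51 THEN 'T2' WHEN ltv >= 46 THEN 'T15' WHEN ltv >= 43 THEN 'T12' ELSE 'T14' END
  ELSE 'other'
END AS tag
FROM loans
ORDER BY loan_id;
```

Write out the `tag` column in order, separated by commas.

loan_id=3: status='late' → outer ELSE → other
loan_id=4: status='late' → outer ELSE → other
loan_id=5: status='default' → outer ELSE → other
loan_id=6: status='grace' → outer ELSE → other
loan_id=7: status='paid' → inner[balance >= 65761] → T12
loan_id=8: status='default' → outer ELSE → other
loan_id=9: status='paid' → inner[balance >= 10963] → T6
loan_id=10: status='late' → outer ELSE → other
loan_id=11: status='current' → inner[ltv >= 51] → T2
loan_id=12: status='late' → outer ELSE → other
loan_id=13: status='current' → inner[ltv >= 51] → T2
loan_id=14: status='default' → outer ELSE → other
loan_id=15: status='default' → outer ELSE → other
loan_id=16: status='default' → outer ELSE → other

other, other, other, other, T12, other, T6, other, T2, other, T2, other, other, other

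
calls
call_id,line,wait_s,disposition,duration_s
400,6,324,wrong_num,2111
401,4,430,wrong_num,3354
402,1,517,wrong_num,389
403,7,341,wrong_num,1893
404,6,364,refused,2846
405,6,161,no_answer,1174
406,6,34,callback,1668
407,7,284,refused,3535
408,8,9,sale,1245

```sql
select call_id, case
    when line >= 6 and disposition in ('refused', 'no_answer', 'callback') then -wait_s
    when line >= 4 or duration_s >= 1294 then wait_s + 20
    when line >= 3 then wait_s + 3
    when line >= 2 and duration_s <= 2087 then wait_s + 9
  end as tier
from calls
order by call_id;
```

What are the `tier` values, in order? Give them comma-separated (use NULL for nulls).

call_id=400: line >= 4 or duration_s >= 1294 → 344
call_id=401: line >= 4 or duration_s >= 1294 → 450
call_id=402: (no match → NULL) → NULL
call_id=403: line >= 4 or duration_s >= 1294 → 361
call_id=404: line >= 6 and disposition in ('refused', 'no_answer', 'callback') → -364
call_id=405: line >= 6 and disposition in ('refused', 'no_answer', 'callback') → -161
call_id=406: line >= 6 and disposition in ('refused', 'no_answer', 'callback') → -34
call_id=407: line >= 6 and disposition in ('refused', 'no_answer', 'callback') → -284
call_id=408: line >= 4 or duration_s >= 1294 → 29

344, 450, NULL, 361, -364, -161, -34, -284, 29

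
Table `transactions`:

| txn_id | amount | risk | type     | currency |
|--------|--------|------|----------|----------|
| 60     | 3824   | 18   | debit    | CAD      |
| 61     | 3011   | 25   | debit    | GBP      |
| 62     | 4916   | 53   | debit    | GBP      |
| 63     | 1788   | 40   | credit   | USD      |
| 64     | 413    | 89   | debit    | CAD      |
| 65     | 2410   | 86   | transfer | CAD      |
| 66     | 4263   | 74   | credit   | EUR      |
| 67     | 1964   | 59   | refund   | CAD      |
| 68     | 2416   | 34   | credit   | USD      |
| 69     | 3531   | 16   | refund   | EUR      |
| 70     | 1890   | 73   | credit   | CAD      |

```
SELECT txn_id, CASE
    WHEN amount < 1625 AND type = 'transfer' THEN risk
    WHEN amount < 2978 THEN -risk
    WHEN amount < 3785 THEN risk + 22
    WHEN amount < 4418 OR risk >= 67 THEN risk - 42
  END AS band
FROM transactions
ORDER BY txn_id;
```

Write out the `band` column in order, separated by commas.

txn_id=60: amount < 4418 OR risk >= 67 → -24
txn_id=61: amount < 3785 → 47
txn_id=62: (no match → NULL) → NULL
txn_id=63: amount < 2978 → -40
txn_id=64: amount < 2978 → -89
txn_id=65: amount < 2978 → -86
txn_id=66: amount < 4418 OR risk >= 67 → 32
txn_id=67: amount < 2978 → -59
txn_id=68: amount < 2978 → -34
txn_id=69: amount < 3785 → 38
txn_id=70: amount < 2978 → -73

-24, 47, NULL, -40, -89, -86, 32, -59, -34, 38, -73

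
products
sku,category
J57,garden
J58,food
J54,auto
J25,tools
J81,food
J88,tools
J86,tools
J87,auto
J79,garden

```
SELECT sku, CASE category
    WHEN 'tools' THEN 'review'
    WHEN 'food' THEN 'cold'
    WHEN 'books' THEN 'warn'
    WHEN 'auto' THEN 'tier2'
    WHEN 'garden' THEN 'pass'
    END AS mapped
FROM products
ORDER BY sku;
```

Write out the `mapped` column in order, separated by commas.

sku=J25: category='tools' → review
sku=J54: category='auto' → tier2
sku=J57: category='garden' → pass
sku=J58: category='food' → cold
sku=J79: category='garden' → pass
sku=J81: category='food' → cold
sku=J86: category='tools' → review
sku=J87: category='auto' → tier2
sku=J88: category='tools' → review

review, tier2, pass, cold, pass, cold, review, tier2, review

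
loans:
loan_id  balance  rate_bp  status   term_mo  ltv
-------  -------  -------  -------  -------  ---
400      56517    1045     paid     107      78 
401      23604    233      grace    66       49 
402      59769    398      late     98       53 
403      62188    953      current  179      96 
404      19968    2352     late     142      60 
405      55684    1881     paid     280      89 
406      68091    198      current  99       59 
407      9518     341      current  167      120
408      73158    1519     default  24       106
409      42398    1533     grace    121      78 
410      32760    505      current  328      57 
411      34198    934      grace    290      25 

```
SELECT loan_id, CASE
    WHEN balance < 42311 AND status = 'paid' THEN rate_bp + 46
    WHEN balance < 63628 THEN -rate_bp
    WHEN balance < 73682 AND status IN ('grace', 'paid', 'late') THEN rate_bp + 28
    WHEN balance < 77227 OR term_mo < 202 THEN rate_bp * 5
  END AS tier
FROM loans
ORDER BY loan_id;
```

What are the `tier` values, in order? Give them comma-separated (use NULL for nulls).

loan_id=400: balance < 63628 → -1045
loan_id=401: balance < 63628 → -233
loan_id=402: balance < 63628 → -398
loan_id=403: balance < 63628 → -953
loan_id=404: balance < 63628 → -2352
loan_id=405: balance < 63628 → -1881
loan_id=406: balance < 77227 OR term_mo < 202 → 990
loan_id=407: balance < 63628 → -341
loan_id=408: balance < 77227 OR term_mo < 202 → 7595
loan_id=409: balance < 63628 → -1533
loan_id=410: balance < 63628 → -505
loan_id=411: balance < 63628 → -934

-1045, -233, -398, -953, -2352, -1881, 990, -341, 7595, -1533, -505, -934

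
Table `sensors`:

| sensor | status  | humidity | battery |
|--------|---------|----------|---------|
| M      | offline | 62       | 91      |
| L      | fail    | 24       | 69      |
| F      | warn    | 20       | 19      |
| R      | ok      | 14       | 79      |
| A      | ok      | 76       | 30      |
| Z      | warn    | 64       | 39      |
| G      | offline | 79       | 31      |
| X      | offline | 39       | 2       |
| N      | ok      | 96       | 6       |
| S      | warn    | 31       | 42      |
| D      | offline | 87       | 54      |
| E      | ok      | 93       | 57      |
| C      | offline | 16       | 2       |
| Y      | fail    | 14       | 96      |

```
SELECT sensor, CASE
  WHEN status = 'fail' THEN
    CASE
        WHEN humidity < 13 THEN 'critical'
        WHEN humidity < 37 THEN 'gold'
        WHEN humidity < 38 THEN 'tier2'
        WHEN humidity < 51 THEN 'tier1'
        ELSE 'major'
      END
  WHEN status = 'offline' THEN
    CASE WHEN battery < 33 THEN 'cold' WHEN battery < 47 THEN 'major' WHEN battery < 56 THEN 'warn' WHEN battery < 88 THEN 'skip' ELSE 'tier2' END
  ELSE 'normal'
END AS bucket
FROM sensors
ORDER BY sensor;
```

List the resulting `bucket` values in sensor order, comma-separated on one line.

sensor=A: status='ok' → outer ELSE → normal
sensor=C: status='offline' → inner[battery < 33] → cold
sensor=D: status='offline' → inner[battery < 56] → warn
sensor=E: status='ok' → outer ELSE → normal
sensor=F: status='warn' → outer ELSE → normal
sensor=G: status='offline' → inner[battery < 33] → cold
sensor=L: status='fail' → inner[humidity < 37] → gold
sensor=M: status='offline' → inner[ELSE] → tier2
sensor=N: status='ok' → outer ELSE → normal
sensor=R: status='ok' → outer ELSE → normal
sensor=S: status='warn' → outer ELSE → normal
sensor=X: status='offline' → inner[battery < 33] → cold
sensor=Y: status='fail' → inner[humidity < 37] → gold
sensor=Z: status='warn' → outer ELSE → normal

normal, cold, warn, normal, normal, cold, gold, tier2, normal, normal, normal, cold, gold, normal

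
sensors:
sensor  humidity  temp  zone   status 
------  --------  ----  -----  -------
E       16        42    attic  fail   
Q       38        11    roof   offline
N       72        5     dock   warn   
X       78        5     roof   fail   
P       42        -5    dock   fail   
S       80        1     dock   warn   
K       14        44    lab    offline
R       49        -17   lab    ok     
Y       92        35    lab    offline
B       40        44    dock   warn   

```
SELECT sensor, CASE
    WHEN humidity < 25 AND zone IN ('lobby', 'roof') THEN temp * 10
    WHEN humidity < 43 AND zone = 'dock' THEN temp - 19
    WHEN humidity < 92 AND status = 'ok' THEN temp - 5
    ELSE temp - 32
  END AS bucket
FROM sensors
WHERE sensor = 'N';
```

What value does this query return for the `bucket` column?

-27

sensor = N: humidity=72, temp=5, zone=dock, status=warn.
humidity < 25 AND zone IN ('lobby', 'roof') → false
humidity < 43 AND zone = 'dock' → false
humidity < 92 AND status = 'ok' → false
No prior WHEN matched → ELSE → -27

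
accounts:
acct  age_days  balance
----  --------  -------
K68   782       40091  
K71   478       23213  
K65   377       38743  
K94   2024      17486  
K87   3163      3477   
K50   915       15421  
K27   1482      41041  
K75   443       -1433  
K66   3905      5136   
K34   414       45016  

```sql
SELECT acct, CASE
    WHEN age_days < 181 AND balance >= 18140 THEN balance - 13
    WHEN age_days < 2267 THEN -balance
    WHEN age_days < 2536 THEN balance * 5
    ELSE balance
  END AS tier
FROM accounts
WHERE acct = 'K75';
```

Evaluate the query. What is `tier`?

1433

acct = K75: age_days=443, balance=-1433.
age_days < 181 AND balance >= 18140 → false
age_days < 2267 → true → 1433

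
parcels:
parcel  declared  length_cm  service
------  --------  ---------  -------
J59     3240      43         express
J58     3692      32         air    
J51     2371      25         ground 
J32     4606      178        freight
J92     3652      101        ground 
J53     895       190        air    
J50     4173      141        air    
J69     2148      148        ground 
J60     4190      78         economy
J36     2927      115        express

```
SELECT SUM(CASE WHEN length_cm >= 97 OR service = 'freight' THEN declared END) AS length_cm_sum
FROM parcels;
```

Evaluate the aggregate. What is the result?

parcel=J59: ✗
parcel=J58: ✗
parcel=J51: ✗
parcel=J32: ✓ → 4606
parcel=J92: ✓ → 3652
parcel=J53: ✓ → 895
parcel=J50: ✓ → 4173
parcel=J69: ✓ → 2148
parcel=J60: ✗
parcel=J36: ✓ → 2927
length_cm_sum = 4606 + 3652 + 895 + 4173 + 2148 + 2927 = 18401

18401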